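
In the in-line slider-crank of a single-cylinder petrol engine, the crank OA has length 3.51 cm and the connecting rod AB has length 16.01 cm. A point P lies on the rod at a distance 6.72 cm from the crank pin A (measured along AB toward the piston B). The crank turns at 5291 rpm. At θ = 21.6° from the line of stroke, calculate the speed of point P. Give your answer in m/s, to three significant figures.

13.1

ω = 554.1 rad/s.  Crank-pin speed |V_A| = rω = 19.448 m/s, perpendicular to OA.
Rod angle: sinφ = −(r/L) sinθ ⇒ φ = -4.629°; ω_rod = −rω cosθ/√(L²−r²sin²θ) = -113.31 rad/s.
V_P = V_A + ω_rod × AP, with AP = 0.0672 m along the rod.
Components: V_Px = −rω sinθ − a·ω_rod·sinφ = -7.7738 m/s;  V_Py = rω cosθ + a·ω_rod·cosφ = +10.492 m/s.
|V_P| = √(V_Px² + V_Py²) = 13.058 m/s.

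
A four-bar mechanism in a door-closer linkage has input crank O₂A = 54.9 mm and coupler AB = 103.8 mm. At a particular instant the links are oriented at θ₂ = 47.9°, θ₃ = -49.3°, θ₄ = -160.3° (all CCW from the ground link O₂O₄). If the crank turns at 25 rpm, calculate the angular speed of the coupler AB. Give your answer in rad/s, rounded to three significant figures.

ω₂ = 2.618 rad/s (from 25 rpm).
Differentiating the loop-closure r₂e^{iθ₂}+r₃e^{iθ₃}=r₁+r₄e^{iθ₄} gives r₂ω₂e^{iθ₂}+r₃ω₃e^{iθ₃}=r₄ω₄e^{iθ₄}.
Eliminating the other unknown: ω₃ = r₂ω₂ sin(θ₄−θ₂) / [r₃ sin(θ₃−θ₄)].
Numerator sine = +0.47255; denominator sine = +0.93358.
Result = 0.0549·2.618·(+0.47255) / (0.1038·(+0.93358)) = +0.70087 rad/s; magnitude 0.70087 rad/s.

0.701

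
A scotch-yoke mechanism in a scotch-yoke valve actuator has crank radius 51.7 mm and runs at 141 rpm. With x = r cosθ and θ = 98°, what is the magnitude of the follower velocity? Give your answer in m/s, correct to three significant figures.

ω = 14.77 rad/s (from 141 rpm).
x = r cosθ ⇒ ẋ = −rω sinθ.
|v| = rω|sinθ| = 0.0517·14.77·|sin 98°| = 0.75595 m/s.

0.756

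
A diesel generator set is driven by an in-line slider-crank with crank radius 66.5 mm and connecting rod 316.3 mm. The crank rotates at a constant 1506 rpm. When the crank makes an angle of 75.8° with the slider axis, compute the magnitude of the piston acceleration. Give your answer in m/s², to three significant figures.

ω = 2π·1506/60 = 157.7 rad/s
x(θ) = r cosθ + √(L² − r² sin²θ); with ω constant, a = ω²·d²x/dθ².
d²x/dθ² = −r cosθ − r²(cos2θ)/√u − r⁴ sin²2θ/(4u^{3/2}),  u = L² − r² sin²θ = 0.0958896 m².
Substituting r = 0.0665 m, L = 0.3163 m, θ = 75.8°: d²x/dθ² = -0.003788 m.
a = ω²·d²x/dθ² = (157.7)²·(-0.003788) = -94.213 m/s²;  |a| = 94.213 m/s².

94.2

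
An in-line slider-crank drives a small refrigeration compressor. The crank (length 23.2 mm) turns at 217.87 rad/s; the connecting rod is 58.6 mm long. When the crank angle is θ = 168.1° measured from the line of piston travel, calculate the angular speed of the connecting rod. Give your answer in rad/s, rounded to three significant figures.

ω = 217.9 rad/s
The rod makes angle φ with the slider axis where L sinφ = r sinθ; differentiating, L cosφ·φ̇ = r ω cosθ.
L cosφ = √(L² − r² sin²θ) = 0.058404 m.
|ω_rod| = r ω |cosθ| / √(L² − r² sin²θ) = 0.0232·217.9·0.97851/0.058404 = 84.685 rad/s.

84.7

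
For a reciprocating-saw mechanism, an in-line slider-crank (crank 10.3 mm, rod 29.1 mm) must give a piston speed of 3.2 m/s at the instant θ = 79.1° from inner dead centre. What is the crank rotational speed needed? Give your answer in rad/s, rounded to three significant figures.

295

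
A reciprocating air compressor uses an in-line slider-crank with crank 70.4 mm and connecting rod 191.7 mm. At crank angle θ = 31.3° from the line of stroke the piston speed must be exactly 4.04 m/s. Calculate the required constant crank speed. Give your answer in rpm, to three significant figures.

799

For an in-line slider-crank, |v_piston| = rω|sinθ|·[1 + r cosθ/√(L² − r² sin²θ)].
With r = 0.0704 m, L = 0.1917 m, θ = 31.3°: the bracketed kinematic factor |dx/dθ| = 0.048266 m.
ω = v/|dx/dθ| = 4.04/0.048266 = 83.704 rad/s.
N = 60ω/(2π) = 799.31 rpm.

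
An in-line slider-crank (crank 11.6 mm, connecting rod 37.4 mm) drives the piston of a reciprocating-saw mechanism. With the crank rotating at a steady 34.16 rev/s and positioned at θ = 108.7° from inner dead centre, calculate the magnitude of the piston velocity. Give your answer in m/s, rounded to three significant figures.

2.11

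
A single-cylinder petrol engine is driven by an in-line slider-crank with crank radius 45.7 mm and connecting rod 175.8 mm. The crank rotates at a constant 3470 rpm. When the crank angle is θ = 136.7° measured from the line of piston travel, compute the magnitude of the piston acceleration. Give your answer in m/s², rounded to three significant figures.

ω = 2π·3470/60 = 363.4 rad/s
x(θ) = r cosθ + √(L² − r² sin²θ); with ω constant, a = ω²·d²x/dθ².
d²x/dθ² = −r cosθ − r²(cos2θ)/√u − r⁴ sin²2θ/(4u^{3/2}),  u = L² − r² sin²θ = 0.0299233 m².
Substituting r = 0.0457 m, L = 0.1758 m, θ = 136.7°: d²x/dθ² = +0.032333 m.
a = ω²·d²x/dθ² = (363.4)²·(+0.032333) = +4269.4 m/s²;  |a| = 4269.4 m/s².

4270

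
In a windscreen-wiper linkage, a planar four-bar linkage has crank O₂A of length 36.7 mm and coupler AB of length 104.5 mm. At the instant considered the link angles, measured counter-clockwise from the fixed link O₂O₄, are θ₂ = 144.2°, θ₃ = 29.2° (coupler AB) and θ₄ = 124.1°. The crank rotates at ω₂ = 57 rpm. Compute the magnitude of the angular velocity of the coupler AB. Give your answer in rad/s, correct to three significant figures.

ω₂ = 5.969 rad/s (from 57 rpm).
Differentiating the loop-closure r₂e^{iθ₂}+r₃e^{iθ₃}=r₁+r₄e^{iθ₄} gives r₂ω₂e^{iθ₂}+r₃ω₃e^{iθ₃}=r₄ω₄e^{iθ₄}.
Eliminating the other unknown: ω₃ = r₂ω₂ sin(θ₄−θ₂) / [r₃ sin(θ₃−θ₄)].
Numerator sine = -0.34366; denominator sine = -0.99635.
Result = 0.0367·5.969·(-0.34366) / (0.1045·(-0.99635)) = +0.72306 rad/s; magnitude 0.72306 rad/s.

0.723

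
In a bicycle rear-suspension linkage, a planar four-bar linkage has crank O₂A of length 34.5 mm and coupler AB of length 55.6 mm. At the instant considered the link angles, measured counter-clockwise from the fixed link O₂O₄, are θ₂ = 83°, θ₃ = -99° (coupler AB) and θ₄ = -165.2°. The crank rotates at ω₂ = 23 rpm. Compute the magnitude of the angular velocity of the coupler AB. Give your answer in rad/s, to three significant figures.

ω₂ = 2.409 rad/s (from 23 rpm).
Differentiating the loop-closure r₂e^{iθ₂}+r₃e^{iθ₃}=r₁+r₄e^{iθ₄} gives r₂ω₂e^{iθ₂}+r₃ω₃e^{iθ₃}=r₄ω₄e^{iθ₄}.
Eliminating the other unknown: ω₃ = r₂ω₂ sin(θ₄−θ₂) / [r₃ sin(θ₃−θ₄)].
Numerator sine = +0.92849; denominator sine = +0.91496.
Result = 0.0345·2.409·(+0.92849) / (0.0556·(+0.91496)) = +1.5166 rad/s; magnitude 1.5166 rad/s.

1.52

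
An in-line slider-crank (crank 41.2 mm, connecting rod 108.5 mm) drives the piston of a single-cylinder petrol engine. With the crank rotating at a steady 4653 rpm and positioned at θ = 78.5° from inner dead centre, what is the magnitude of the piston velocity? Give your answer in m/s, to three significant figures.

21.3

ω = 2π·4653/60 = 487.3 rad/s
For an in-line slider-crank, x = r cosθ + √(L² − r² sin²θ), so v = −rω sinθ·[1 + r cosθ/√(L² − r² sin²θ)].
With r = 0.0412 m, L = 0.1085 m, θ = 78.5°: √(L² − r² sin²θ) = 0.10071 m.
v = −0.0412·487.3·0.97992·[1 + 0.0412·0.19937/0.10071] = -21.277 m/s.
|v| = 21.277 m/s.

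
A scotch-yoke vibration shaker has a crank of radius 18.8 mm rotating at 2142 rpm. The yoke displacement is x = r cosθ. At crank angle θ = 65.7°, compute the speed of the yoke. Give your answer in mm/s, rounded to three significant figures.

3840

ω = 224.3 rad/s (from 2142 rpm).
x = r cosθ ⇒ ẋ = −rω sinθ.
|v| = rω|sinθ| = 0.0188·224.3·|sin 65.7°| = 3.8434 m/s = 3843.4 mm/s.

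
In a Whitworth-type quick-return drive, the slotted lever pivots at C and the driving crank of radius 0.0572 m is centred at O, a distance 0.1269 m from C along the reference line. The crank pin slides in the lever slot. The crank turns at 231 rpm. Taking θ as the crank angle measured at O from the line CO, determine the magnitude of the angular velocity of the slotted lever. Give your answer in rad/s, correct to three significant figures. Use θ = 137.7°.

5.87

ω = 24.19 rad/s (from 231 rpm).
Crank pin A relative to C: A = (d + r cosθ, r sinθ); lever angle φ = atan2(r sinθ, d + r cosθ).
Differentiating tanφ: φ̇ = rω(d cosθ + r)/(d² + r² + 2dr cosθ).
d² + r² + 2dr cosθ = |CA|² = 0.00863796 m²;  d cosθ + r = -0.036659 m.
|ω_lever| = |0.0572·24.19·-0.036659| / 0.00863796 = 5.8723 rad/s.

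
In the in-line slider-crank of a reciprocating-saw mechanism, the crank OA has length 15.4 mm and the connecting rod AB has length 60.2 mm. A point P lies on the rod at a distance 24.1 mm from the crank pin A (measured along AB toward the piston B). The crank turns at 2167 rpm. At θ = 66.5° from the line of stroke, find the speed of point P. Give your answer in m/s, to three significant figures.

ω = 226.9 rad/s.  Crank-pin speed |V_A| = rω = 3.4947 m/s, perpendicular to OA.
Rod angle: sinφ = −(r/L) sinθ ⇒ φ = -13.568°; ω_rod = −rω cosθ/√(L²−r²sin²θ) = -23.812 rad/s.
V_P = V_A + ω_rod × AP, with AP = 0.0241 m along the rod.
Components: V_Px = −rω sinθ − a·ω_rod·sinφ = -3.3395 m/s;  V_Py = rω cosθ + a·ω_rod·cosφ = +0.83564 m/s.
|V_P| = √(V_Px² + V_Py²) = 3.4424 m/s.

3.44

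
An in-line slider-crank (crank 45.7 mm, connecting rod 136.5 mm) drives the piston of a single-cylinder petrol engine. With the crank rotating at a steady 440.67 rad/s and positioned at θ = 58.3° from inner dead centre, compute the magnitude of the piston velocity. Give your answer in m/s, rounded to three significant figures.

ω = 440.7 rad/s
For an in-line slider-crank, x = r cosθ + √(L² − r² sin²θ), so v = −rω sinθ·[1 + r cosθ/√(L² − r² sin²θ)].
With r = 0.0457 m, L = 0.1365 m, θ = 58.3°: √(L² − r² sin²θ) = 0.13085 m.
v = −0.0457·440.7·0.85081·[1 + 0.0457·0.52547/0.13085] = -20.279 m/s.
|v| = 20.279 m/s.

20.3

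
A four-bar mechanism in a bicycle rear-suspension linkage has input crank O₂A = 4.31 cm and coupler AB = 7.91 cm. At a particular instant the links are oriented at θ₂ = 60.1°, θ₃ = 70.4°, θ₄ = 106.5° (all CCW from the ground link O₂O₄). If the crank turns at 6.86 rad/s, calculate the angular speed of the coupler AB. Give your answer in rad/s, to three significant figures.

4.59

ω₂ = 6.86 rad/s
Differentiating the loop-closure r₂e^{iθ₂}+r₃e^{iθ₃}=r₁+r₄e^{iθ₄} gives r₂ω₂e^{iθ₂}+r₃ω₃e^{iθ₃}=r₄ω₄e^{iθ₄}.
Eliminating the other unknown: ω₃ = r₂ω₂ sin(θ₄−θ₂) / [r₃ sin(θ₃−θ₄)].
Numerator sine = +0.72417; denominator sine = -0.58920.
Result = 0.0431·6.86·(+0.72417) / (0.0791·(-0.58920)) = -4.5942 rad/s; magnitude 4.5942 rad/s.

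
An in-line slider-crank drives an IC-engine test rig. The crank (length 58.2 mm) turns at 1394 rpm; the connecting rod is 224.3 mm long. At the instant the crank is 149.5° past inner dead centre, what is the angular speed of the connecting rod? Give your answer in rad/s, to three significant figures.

ω = 146 rad/s (converted from 1394 rpm).
The rod makes angle φ with the slider axis where L sinφ = r sinθ; differentiating, L cosφ·φ̇ = r ω cosθ.
L cosφ = √(L² − r² sin²θ) = 0.22235 m.
|ω_rod| = r ω |cosθ| / √(L² − r² sin²θ) = 0.0582·146·0.86163/0.22235 = 32.923 rad/s.

32.9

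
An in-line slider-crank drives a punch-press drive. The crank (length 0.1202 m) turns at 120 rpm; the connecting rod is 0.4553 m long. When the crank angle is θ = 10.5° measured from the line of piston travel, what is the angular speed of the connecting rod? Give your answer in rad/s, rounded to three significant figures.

3.27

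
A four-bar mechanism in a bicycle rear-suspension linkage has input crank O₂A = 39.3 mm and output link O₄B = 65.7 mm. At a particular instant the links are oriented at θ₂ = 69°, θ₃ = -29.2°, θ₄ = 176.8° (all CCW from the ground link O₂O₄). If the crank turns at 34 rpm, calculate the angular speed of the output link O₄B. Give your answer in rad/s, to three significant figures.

4.81

ω₂ = 3.56 rad/s (from 34 rpm).
Differentiating the loop-closure r₂e^{iθ₂}+r₃e^{iθ₃}=r₁+r₄e^{iθ₄} gives r₂ω₂e^{iθ₂}+r₃ω₃e^{iθ₃}=r₄ω₄e^{iθ₄}.
Eliminating the other unknown: ω₄ = r₂ω₂ sin(θ₂−θ₃) / [r₄ sin(θ₄−θ₃)].
Numerator sine = +0.98978; denominator sine = -0.43837.
Result = 0.0393·3.56·(+0.98978) / (0.0657·(-0.43837)) = -4.8087 rad/s; magnitude 4.8087 rad/s.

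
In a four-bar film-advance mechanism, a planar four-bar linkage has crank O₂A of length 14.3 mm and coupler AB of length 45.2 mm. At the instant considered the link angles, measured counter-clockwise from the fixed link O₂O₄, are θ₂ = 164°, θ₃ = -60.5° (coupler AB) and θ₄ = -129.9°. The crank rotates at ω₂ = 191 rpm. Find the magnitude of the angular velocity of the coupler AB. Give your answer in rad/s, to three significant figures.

ω₂ = 20 rad/s (from 191 rpm).
Differentiating the loop-closure r₂e^{iθ₂}+r₃e^{iθ₃}=r₁+r₄e^{iθ₄} gives r₂ω₂e^{iθ₂}+r₃ω₃e^{iθ₃}=r₄ω₄e^{iθ₄}.
Eliminating the other unknown: ω₃ = r₂ω₂ sin(θ₄−θ₂) / [r₃ sin(θ₃−θ₄)].
Numerator sine = +0.91425; denominator sine = +0.93606.
Result = 0.0143·20·(+0.91425) / (0.0452·(+0.93606)) = +6.1805 rad/s; magnitude 6.1805 rad/s.

6.18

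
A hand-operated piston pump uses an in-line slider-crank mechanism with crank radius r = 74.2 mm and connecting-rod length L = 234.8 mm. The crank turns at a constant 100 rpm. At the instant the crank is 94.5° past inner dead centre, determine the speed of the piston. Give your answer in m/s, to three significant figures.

0.754

ω = 2π·100/60 = 10.47 rad/s
For an in-line slider-crank, x = r cosθ + √(L² − r² sin²θ), so v = −rω sinθ·[1 + r cosθ/√(L² − r² sin²θ)].
With r = 0.0742 m, L = 0.2348 m, θ = 94.5°: √(L² − r² sin²θ) = 0.22284 m.
v = −0.0742·10.47·0.99692·[1 + 0.0742·-0.07846/0.22284] = -0.75439 m/s.
|v| = 0.75439 m/s.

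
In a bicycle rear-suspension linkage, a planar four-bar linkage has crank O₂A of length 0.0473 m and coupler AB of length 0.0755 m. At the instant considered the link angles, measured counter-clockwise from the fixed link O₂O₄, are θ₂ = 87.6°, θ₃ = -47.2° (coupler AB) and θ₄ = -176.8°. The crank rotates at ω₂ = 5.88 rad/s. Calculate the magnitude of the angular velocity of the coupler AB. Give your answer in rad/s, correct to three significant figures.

4.76

ω₂ = 5.88 rad/s
Differentiating the loop-closure r₂e^{iθ₂}+r₃e^{iθ₃}=r₁+r₄e^{iθ₄} gives r₂ω₂e^{iθ₂}+r₃ω₃e^{iθ₃}=r₄ω₄e^{iθ₄}.
Eliminating the other unknown: ω₃ = r₂ω₂ sin(θ₄−θ₂) / [r₃ sin(θ₃−θ₄)].
Numerator sine = +0.99523; denominator sine = +0.77051.
Result = 0.0473·5.88·(+0.99523) / (0.0755·(+0.77051)) = +4.7581 rad/s; magnitude 4.7581 rad/s.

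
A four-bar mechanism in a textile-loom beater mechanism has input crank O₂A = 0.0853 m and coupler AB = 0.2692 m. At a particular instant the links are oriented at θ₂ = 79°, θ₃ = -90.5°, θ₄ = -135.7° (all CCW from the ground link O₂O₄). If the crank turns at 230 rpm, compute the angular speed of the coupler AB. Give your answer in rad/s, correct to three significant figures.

6.12

ω₂ = 24.09 rad/s (from 230 rpm).
Differentiating the loop-closure r₂e^{iθ₂}+r₃e^{iθ₃}=r₁+r₄e^{iθ₄} gives r₂ω₂e^{iθ₂}+r₃ω₃e^{iθ₃}=r₄ω₄e^{iθ₄}.
Eliminating the other unknown: ω₃ = r₂ω₂ sin(θ₄−θ₂) / [r₃ sin(θ₃−θ₄)].
Numerator sine = +0.56928; denominator sine = +0.70957.
Result = 0.0853·24.09·(+0.56928) / (0.2692·(+0.70957)) = +6.1229 rad/s; magnitude 6.1229 rad/s.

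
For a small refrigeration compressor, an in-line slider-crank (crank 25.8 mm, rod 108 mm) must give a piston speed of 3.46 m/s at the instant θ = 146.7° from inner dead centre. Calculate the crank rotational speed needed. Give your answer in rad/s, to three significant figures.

306

For an in-line slider-crank, |v_piston| = rω|sinθ|·[1 + r cosθ/√(L² − r² sin²θ)].
With r = 0.0258 m, L = 0.108 m, θ = 146.7°: the bracketed kinematic factor |dx/dθ| = 0.011312 m.
ω = v/|dx/dθ| = 3.46/0.011312 = 305.87 rad/s.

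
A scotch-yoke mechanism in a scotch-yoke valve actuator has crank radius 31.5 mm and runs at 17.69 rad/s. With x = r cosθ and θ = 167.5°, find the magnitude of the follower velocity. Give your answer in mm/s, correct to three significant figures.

ω = 17.69 rad/s
x = r cosθ ⇒ ẋ = −rω sinθ.
|v| = rω|sinθ| = 0.0315·17.69·|sin 167.5°| = 0.12061 m/s = 120.61 mm/s.

121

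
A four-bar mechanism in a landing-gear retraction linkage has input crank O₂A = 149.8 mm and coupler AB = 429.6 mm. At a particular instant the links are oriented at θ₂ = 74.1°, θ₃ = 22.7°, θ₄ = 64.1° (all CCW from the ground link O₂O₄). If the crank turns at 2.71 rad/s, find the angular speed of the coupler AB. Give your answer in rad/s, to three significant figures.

ω₂ = 2.71 rad/s
Differentiating the loop-closure r₂e^{iθ₂}+r₃e^{iθ₃}=r₁+r₄e^{iθ₄} gives r₂ω₂e^{iθ₂}+r₃ω₃e^{iθ₃}=r₄ω₄e^{iθ₄}.
Eliminating the other unknown: ω₃ = r₂ω₂ sin(θ₄−θ₂) / [r₃ sin(θ₃−θ₄)].
Numerator sine = -0.17365; denominator sine = -0.66131.
Result = 0.1498·2.71·(-0.17365) / (0.4296·(-0.66131)) = +0.24813 rad/s; magnitude 0.24813 rad/s.

0.248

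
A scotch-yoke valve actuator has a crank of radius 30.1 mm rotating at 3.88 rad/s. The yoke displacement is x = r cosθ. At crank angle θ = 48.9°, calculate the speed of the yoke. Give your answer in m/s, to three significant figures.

ω = 3.88 rad/s
x = r cosθ ⇒ ẋ = −rω sinθ.
|v| = rω|sinθ| = 0.0301·3.88·|sin 48.9°| = 0.088007 m/s.

0.0880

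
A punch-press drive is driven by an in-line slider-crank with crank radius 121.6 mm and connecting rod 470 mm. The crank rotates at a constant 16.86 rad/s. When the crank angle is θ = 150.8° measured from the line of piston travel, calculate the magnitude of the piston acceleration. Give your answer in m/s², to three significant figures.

25.3

ω = 16.86 rad/s
x(θ) = r cosθ + √(L² − r² sin²θ); with ω constant, a = ω²·d²x/dθ².
d²x/dθ² = −r cosθ − r²(cos2θ)/√u − r⁴ sin²2θ/(4u^{3/2}),  u = L² − r² sin²θ = 0.217381 m².
Substituting r = 0.1216 m, L = 0.47 m, θ = 150.8°: d²x/dθ² = +0.089138 m.
a = ω²·d²x/dθ² = (16.86)²·(+0.089138) = +25.338 m/s²;  |a| = 25.338 m/s².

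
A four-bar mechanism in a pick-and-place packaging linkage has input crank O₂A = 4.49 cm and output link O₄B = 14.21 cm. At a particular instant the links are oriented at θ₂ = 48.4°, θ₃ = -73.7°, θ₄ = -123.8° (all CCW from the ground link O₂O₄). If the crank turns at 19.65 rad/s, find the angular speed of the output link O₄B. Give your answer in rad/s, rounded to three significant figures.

ω₂ = 19.65 rad/s
Differentiating the loop-closure r₂e^{iθ₂}+r₃e^{iθ₃}=r₁+r₄e^{iθ₄} gives r₂ω₂e^{iθ₂}+r₃ω₃e^{iθ₃}=r₄ω₄e^{iθ₄}.
Eliminating the other unknown: ω₄ = r₂ω₂ sin(θ₂−θ₃) / [r₄ sin(θ₄−θ₃)].
Numerator sine = +0.84712; denominator sine = -0.76717.
Result = 0.0449·19.65·(+0.84712) / (0.1421·(-0.76717)) = -6.856 rad/s; magnitude 6.856 rad/s.

6.86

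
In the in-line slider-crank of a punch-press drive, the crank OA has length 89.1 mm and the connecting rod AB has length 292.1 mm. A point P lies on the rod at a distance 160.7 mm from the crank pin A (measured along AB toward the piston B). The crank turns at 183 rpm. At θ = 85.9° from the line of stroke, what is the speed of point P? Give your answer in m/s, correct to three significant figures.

ω = 19.16 rad/s.  Crank-pin speed |V_A| = rω = 1.7075 m/s, perpendicular to OA.
Rod angle: sinφ = −(r/L) sinθ ⇒ φ = -17.713°; ω_rod = −rω cosθ/√(L²−r²sin²θ) = -0.43874 rad/s.
V_P = V_A + ω_rod × AP, with AP = 0.1607 m along the rod.
Components: V_Px = −rω sinθ − a·ω_rod·sinφ = -1.7246 m/s;  V_Py = rω cosθ + a·ω_rod·cosφ = +0.054918 m/s.
|V_P| = √(V_Px² + V_Py²) = 1.7254 m/s.

1.73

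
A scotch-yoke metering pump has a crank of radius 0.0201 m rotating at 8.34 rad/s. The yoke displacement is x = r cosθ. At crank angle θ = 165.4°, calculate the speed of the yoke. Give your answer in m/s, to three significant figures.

ω = 8.34 rad/s
x = r cosθ ⇒ ẋ = −rω sinθ.
|v| = rω|sinθ| = 0.0201·8.34·|sin 165.4°| = 0.042255 m/s.

0.0423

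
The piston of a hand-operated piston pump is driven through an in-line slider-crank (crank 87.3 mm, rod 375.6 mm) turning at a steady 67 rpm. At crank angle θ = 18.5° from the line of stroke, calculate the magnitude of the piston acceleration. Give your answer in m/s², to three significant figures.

4.88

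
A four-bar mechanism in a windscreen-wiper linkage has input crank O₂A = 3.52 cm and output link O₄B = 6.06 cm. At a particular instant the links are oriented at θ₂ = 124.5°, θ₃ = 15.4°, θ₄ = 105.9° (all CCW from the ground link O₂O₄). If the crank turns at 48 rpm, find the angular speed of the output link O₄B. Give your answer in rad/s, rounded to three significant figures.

2.76

ω₂ = 5.027 rad/s (from 48 rpm).
Differentiating the loop-closure r₂e^{iθ₂}+r₃e^{iθ₃}=r₁+r₄e^{iθ₄} gives r₂ω₂e^{iθ₂}+r₃ω₃e^{iθ₃}=r₄ω₄e^{iθ₄}.
Eliminating the other unknown: ω₄ = r₂ω₂ sin(θ₂−θ₃) / [r₄ sin(θ₄−θ₃)].
Numerator sine = +0.94495; denominator sine = +0.99996.
Result = 0.0352·5.027·(+0.94495) / (0.0606·(+0.99996)) = +2.7591 rad/s; magnitude 2.7591 rad/s.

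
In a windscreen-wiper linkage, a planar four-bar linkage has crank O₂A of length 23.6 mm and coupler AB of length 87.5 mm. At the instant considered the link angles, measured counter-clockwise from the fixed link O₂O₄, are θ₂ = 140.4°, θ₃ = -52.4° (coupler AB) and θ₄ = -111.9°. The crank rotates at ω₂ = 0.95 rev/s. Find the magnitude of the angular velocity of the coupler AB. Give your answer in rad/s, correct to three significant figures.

1.78

ω₂ = 5.969 rad/s (from 0.95 rev/s).
Differentiating the loop-closure r₂e^{iθ₂}+r₃e^{iθ₃}=r₁+r₄e^{iθ₄} gives r₂ω₂e^{iθ₂}+r₃ω₃e^{iθ₃}=r₄ω₄e^{iθ₄}.
Eliminating the other unknown: ω₃ = r₂ω₂ sin(θ₄−θ₂) / [r₃ sin(θ₃−θ₄)].
Numerator sine = +0.95266; denominator sine = +0.86163.
Result = 0.0236·5.969·(+0.95266) / (0.0875·(+0.86163)) = +1.78 rad/s; magnitude 1.78 rad/s.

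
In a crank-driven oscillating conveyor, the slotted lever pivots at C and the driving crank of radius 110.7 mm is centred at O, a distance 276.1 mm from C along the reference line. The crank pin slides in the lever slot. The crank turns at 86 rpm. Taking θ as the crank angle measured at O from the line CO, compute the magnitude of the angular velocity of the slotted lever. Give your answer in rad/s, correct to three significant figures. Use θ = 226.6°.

ω = 9.006 rad/s (from 86 rpm).
Crank pin A relative to C: A = (d + r cosθ, r sinθ); lever angle φ = atan2(r sinθ, d + r cosθ).
Differentiating tanφ: φ̇ = rω(d cosθ + r)/(d² + r² + 2dr cosθ).
d² + r² + 2dr cosθ = |CA|² = 0.046485 m²;  d cosθ + r = -0.079005 m.
|ω_lever| = |0.1107·9.006·-0.079005| / 0.046485 = 1.6944 rad/s.

1.69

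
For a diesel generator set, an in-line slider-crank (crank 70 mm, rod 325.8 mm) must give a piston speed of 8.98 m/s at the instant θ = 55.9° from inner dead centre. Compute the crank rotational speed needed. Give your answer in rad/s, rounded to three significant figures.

For an in-line slider-crank, |v_piston| = rω|sinθ|·[1 + r cosθ/√(L² − r² sin²θ)].
With r = 0.07 m, L = 0.3258 m, θ = 55.9°: the bracketed kinematic factor |dx/dθ| = 0.06506 m.
ω = v/|dx/dθ| = 8.98/0.06506 = 138.03 rad/s.

138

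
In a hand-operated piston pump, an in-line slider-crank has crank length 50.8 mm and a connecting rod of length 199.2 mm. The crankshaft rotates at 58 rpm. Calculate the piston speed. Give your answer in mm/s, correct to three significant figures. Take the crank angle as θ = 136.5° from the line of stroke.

172

ω = 2π·58/60 = 6.074 rad/s
For an in-line slider-crank, x = r cosθ + √(L² − r² sin²θ), so v = −rω sinθ·[1 + r cosθ/√(L² − r² sin²θ)].
With r = 0.0508 m, L = 0.1992 m, θ = 136.5°: √(L² − r² sin²θ) = 0.19611 m.
v = −0.0508·6.074·0.68835·[1 + 0.0508·-0.72537/0.19611] = -0.17248 m/s.
|v| = 0.17248 m/s = 172.48 mm/s.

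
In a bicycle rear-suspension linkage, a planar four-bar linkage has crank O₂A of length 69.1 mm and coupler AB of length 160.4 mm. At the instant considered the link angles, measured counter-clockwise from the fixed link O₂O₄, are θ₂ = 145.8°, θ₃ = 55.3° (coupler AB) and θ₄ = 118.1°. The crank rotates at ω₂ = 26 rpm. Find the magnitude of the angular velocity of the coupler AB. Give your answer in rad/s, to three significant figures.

ω₂ = 2.723 rad/s (from 26 rpm).
Differentiating the loop-closure r₂e^{iθ₂}+r₃e^{iθ₃}=r₁+r₄e^{iθ₄} gives r₂ω₂e^{iθ₂}+r₃ω₃e^{iθ₃}=r₄ω₄e^{iθ₄}.
Eliminating the other unknown: ω₃ = r₂ω₂ sin(θ₄−θ₂) / [r₃ sin(θ₃−θ₄)].
Numerator sine = -0.46484; denominator sine = -0.88942.
Result = 0.0691·2.723·(-0.46484) / (0.1604·(-0.88942)) = +0.61302 rad/s; magnitude 0.61302 rad/s.

0.613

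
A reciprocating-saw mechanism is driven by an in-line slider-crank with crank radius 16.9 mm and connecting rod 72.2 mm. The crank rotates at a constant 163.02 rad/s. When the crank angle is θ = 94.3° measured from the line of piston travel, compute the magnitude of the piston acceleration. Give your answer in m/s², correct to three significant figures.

141

ω = 163 rad/s
x(θ) = r cosθ + √(L² − r² sin²θ); with ω constant, a = ω²·d²x/dθ².
d²x/dθ² = −r cosθ − r²(cos2θ)/√u − r⁴ sin²2θ/(4u^{3/2}),  u = L² − r² sin²θ = 0.00492884 m².
Substituting r = 0.0169 m, L = 0.0722 m, θ = 94.3°: d²x/dθ² = +0.0052883 m.
a = ω²·d²x/dθ² = (163)²·(+0.0052883) = +140.54 m/s²;  |a| = 140.54 m/s².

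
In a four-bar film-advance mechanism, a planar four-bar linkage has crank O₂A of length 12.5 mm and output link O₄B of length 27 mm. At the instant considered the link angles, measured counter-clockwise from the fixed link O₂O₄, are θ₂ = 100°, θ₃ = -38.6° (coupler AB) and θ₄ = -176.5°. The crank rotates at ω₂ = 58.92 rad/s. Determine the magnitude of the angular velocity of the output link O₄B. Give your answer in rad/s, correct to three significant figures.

26.9

ω₂ = 58.92 rad/s
Differentiating the loop-closure r₂e^{iθ₂}+r₃e^{iθ₃}=r₁+r₄e^{iθ₄} gives r₂ω₂e^{iθ₂}+r₃ω₃e^{iθ₃}=r₄ω₄e^{iθ₄}.
Eliminating the other unknown: ω₄ = r₂ω₂ sin(θ₂−θ₃) / [r₄ sin(θ₄−θ₃)].
Numerator sine = +0.66131; denominator sine = -0.67043.
Result = 0.0125·58.92·(+0.66131) / (0.027·(-0.67043)) = -26.907 rad/s; magnitude 26.907 rad/s.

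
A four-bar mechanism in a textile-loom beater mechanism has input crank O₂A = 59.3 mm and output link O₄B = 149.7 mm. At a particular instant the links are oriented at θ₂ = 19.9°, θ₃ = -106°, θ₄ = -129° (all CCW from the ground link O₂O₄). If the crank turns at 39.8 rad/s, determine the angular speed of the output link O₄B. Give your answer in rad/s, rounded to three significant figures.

32.7

ω₂ = 39.8 rad/s
Differentiating the loop-closure r₂e^{iθ₂}+r₃e^{iθ₃}=r₁+r₄e^{iθ₄} gives r₂ω₂e^{iθ₂}+r₃ω₃e^{iθ₃}=r₄ω₄e^{iθ₄}.
Eliminating the other unknown: ω₄ = r₂ω₂ sin(θ₂−θ₃) / [r₄ sin(θ₄−θ₃)].
Numerator sine = +0.81004; denominator sine = -0.39073.
Result = 0.0593·39.8·(+0.81004) / (0.1497·(-0.39073)) = -32.685 rad/s; magnitude 32.685 rad/s.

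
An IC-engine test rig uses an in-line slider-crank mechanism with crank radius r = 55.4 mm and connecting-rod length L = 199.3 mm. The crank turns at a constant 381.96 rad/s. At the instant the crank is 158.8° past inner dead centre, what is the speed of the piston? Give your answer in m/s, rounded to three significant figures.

5.66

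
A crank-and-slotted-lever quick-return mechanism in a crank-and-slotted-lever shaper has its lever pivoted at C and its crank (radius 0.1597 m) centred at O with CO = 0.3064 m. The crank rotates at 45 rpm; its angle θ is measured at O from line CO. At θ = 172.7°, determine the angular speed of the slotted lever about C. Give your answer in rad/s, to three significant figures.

ω = 4.712 rad/s (from 45 rpm).
Crank pin A relative to C: A = (d + r cosθ, r sinθ); lever angle φ = atan2(r sinθ, d + r cosθ).
Differentiating tanφ: φ̇ = rω(d cosθ + r)/(d² + r² + 2dr cosθ).
d² + r² + 2dr cosθ = |CA|² = 0.0223141 m²;  d cosθ + r = -0.14422 m.
|ω_lever| = |0.1597·4.712·-0.14422| / 0.0223141 = 4.8639 rad/s.

4.86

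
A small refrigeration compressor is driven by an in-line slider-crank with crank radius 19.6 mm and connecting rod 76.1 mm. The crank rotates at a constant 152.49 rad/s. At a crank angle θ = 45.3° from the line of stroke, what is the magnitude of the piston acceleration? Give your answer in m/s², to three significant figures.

ω = 152.5 rad/s
x(θ) = r cosθ + √(L² − r² sin²θ); with ω constant, a = ω²·d²x/dθ².
d²x/dθ² = −r cosθ − r²(cos2θ)/√u − r⁴ sin²2θ/(4u^{3/2}),  u = L² − r² sin²θ = 0.00559712 m².
Substituting r = 0.0196 m, L = 0.0761 m, θ = 45.3°: d²x/dθ² = -0.013821 m.
a = ω²·d²x/dθ² = (152.5)²·(-0.013821) = -321.38 m/s²;  |a| = 321.38 m/s².

321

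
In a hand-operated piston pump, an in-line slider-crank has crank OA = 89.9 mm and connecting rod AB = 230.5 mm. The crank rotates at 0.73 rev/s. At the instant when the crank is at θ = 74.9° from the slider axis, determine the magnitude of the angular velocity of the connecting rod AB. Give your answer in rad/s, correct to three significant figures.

0.503

ω = 4.587 rad/s (converted from 0.73 rev/s).
The rod makes angle φ with the slider axis where L sinφ = r sinθ; differentiating, L cosφ·φ̇ = r ω cosθ.
L cosφ = √(L² − r² sin²θ) = 0.21353 m.
|ω_rod| = r ω |cosθ| / √(L² − r² sin²θ) = 0.0899·4.587·0.26050/0.21353 = 0.50305 rad/s.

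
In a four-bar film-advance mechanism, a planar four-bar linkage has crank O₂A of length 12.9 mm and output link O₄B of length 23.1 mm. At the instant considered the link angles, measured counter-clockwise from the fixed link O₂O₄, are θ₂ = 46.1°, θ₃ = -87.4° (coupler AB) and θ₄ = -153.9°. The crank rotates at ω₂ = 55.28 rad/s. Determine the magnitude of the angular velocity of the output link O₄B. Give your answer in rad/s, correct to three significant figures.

ω₂ = 55.28 rad/s
Differentiating the loop-closure r₂e^{iθ₂}+r₃e^{iθ₃}=r₁+r₄e^{iθ₄} gives r₂ω₂e^{iθ₂}+r₃ω₃e^{iθ₃}=r₄ω₄e^{iθ₄}.
Eliminating the other unknown: ω₄ = r₂ω₂ sin(θ₂−θ₃) / [r₄ sin(θ₄−θ₃)].
Numerator sine = +0.72537; denominator sine = -0.91706.
Result = 0.0129·55.28·(+0.72537) / (0.0231·(-0.91706)) = -24.418 rad/s; magnitude 24.418 rad/s.

24.4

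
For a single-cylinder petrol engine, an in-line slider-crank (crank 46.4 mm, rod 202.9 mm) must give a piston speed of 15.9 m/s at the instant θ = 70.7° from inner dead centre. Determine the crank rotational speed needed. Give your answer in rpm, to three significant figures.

3220

For an in-line slider-crank, |v_piston| = rω|sinθ|·[1 + r cosθ/√(L² − r² sin²θ)].
With r = 0.0464 m, L = 0.2029 m, θ = 70.7°: the bracketed kinematic factor |dx/dθ| = 0.047182 m.
ω = v/|dx/dθ| = 15.9/0.047182 = 336.99 rad/s.
N = 60ω/(2π) = 3218 rpm.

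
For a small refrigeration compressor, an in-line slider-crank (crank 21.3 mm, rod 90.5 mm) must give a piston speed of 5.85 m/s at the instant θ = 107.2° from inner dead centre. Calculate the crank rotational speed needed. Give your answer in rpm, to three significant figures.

2960

For an in-line slider-crank, |v_piston| = rω|sinθ|·[1 + r cosθ/√(L² − r² sin²θ)].
With r = 0.0213 m, L = 0.0905 m, θ = 107.2°: the bracketed kinematic factor |dx/dθ| = 0.018894 m.
ω = v/|dx/dθ| = 5.85/0.018894 = 309.62 rad/s.
N = 60ω/(2π) = 2956.7 rpm.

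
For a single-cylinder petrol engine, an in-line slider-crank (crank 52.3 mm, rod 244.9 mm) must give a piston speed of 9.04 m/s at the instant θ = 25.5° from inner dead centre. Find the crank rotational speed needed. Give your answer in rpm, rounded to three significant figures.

3210

For an in-line slider-crank, |v_piston| = rω|sinθ|·[1 + r cosθ/√(L² − r² sin²θ)].
With r = 0.0523 m, L = 0.2449 m, θ = 25.5°: the bracketed kinematic factor |dx/dθ| = 0.026874 m.
ω = v/|dx/dθ| = 9.04/0.026874 = 336.38 rad/s.
N = 60ω/(2π) = 3212.2 rpm.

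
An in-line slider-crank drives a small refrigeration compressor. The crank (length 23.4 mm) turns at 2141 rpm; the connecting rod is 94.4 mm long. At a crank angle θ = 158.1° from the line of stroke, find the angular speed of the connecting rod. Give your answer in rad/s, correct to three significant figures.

ω = 224.2 rad/s (converted from 2141 rpm).
The rod makes angle φ with the slider axis where L sinφ = r sinθ; differentiating, L cosφ·φ̇ = r ω cosθ.
L cosφ = √(L² − r² sin²θ) = 0.093996 m.
|ω_rod| = r ω |cosθ| / √(L² − r² sin²θ) = 0.0234·224.2·0.92784/0.093996 = 51.787 rad/s.

51.8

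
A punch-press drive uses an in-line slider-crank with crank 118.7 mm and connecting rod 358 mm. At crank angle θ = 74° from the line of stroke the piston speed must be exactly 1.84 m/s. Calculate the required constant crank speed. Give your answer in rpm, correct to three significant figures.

140

For an in-line slider-crank, |v_piston| = rω|sinθ|·[1 + r cosθ/√(L² − r² sin²θ)].
With r = 0.1187 m, L = 0.358 m, θ = 74°: the bracketed kinematic factor |dx/dθ| = 0.1251 m.
ω = v/|dx/dθ| = 1.84/0.1251 = 14.708 rad/s.
N = 60ω/(2π) = 140.45 rpm.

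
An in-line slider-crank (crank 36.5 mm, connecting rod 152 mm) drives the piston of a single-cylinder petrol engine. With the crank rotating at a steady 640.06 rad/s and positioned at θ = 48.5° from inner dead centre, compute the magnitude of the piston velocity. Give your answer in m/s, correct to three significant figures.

20.3

ω = 640.1 rad/s
For an in-line slider-crank, x = r cosθ + √(L² − r² sin²θ), so v = −rω sinθ·[1 + r cosθ/√(L² − r² sin²θ)].
With r = 0.0365 m, L = 0.152 m, θ = 48.5°: √(L² − r² sin²θ) = 0.14952 m.
v = −0.0365·640.1·0.74896·[1 + 0.0365·0.66262/0.14952] = -20.327 m/s.
|v| = 20.327 m/s.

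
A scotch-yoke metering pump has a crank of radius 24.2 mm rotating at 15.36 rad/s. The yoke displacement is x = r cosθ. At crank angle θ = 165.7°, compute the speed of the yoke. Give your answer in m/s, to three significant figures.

0.0918

ω = 15.36 rad/s
x = r cosθ ⇒ ẋ = −rω sinθ.
|v| = rω|sinθ| = 0.0242·15.36·|sin 165.7°| = 0.091812 m/s.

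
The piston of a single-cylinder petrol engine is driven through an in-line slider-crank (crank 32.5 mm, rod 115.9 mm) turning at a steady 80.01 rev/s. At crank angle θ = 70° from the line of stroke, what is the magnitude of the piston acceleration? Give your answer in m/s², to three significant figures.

1000

ω = 2π·80 = 502.7 rad/s
x(θ) = r cosθ + √(L² − r² sin²θ); with ω constant, a = ω²·d²x/dθ².
d²x/dθ² = −r cosθ − r²(cos2θ)/√u − r⁴ sin²2θ/(4u^{3/2}),  u = L² − r² sin²θ = 0.0125001 m².
Substituting r = 0.0325 m, L = 0.1159 m, θ = 70°: d²x/dθ² = -0.003961 m.
a = ω²·d²x/dθ² = (502.7)²·(-0.003961) = -1001.1 m/s²;  |a| = 1001.1 m/s².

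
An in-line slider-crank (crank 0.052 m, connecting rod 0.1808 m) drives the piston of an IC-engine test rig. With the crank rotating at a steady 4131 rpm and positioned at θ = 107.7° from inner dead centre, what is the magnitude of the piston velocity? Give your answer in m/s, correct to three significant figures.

19.5

ω = 2π·4131/60 = 432.6 rad/s
For an in-line slider-crank, x = r cosθ + √(L² − r² sin²θ), so v = −rω sinθ·[1 + r cosθ/√(L² − r² sin²θ)].
With r = 0.052 m, L = 0.1808 m, θ = 107.7°: √(L² − r² sin²θ) = 0.17388 m.
v = −0.052·432.6·0.95266·[1 + 0.052·-0.30403/0.17388] = -19.482 m/s.
|v| = 19.482 m/s.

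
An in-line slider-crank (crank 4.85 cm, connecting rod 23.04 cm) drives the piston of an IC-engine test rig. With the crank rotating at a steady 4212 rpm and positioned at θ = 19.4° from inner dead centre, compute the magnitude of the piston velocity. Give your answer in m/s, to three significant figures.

ω = 2π·4212/60 = 441.1 rad/s
For an in-line slider-crank, x = r cosθ + √(L² − r² sin²θ), so v = −rω sinθ·[1 + r cosθ/√(L² − r² sin²θ)].
With r = 0.0485 m, L = 0.2304 m, θ = 19.4°: √(L² − r² sin²θ) = 0.22984 m.
v = −0.0485·441.1·0.33216·[1 + 0.0485·0.94322/0.22984] = -8.52 m/s.
|v| = 8.52 m/s.

8.52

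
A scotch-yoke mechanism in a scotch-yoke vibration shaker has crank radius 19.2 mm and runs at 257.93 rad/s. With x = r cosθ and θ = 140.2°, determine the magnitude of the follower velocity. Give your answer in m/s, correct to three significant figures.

3.17

ω = 257.9 rad/s
x = r cosθ ⇒ ẋ = −rω sinθ.
|v| = rω|sinθ| = 0.0192·257.9·|sin 140.2°| = 3.17 m/s.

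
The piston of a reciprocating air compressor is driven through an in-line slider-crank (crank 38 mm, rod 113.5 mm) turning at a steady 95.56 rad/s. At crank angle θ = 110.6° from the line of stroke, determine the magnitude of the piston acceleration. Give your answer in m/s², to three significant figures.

ω = 95.56 rad/s
x(θ) = r cosθ + √(L² − r² sin²θ); with ω constant, a = ω²·d²x/dθ².
d²x/dθ² = −r cosθ − r²(cos2θ)/√u − r⁴ sin²2θ/(4u^{3/2}),  u = L² − r² sin²θ = 0.011617 m².
Substituting r = 0.038 m, L = 0.1135 m, θ = 110.6°: d²x/dθ² = +0.02327 m.
a = ω²·d²x/dθ² = (95.56)²·(+0.02327) = +212.49 m/s²;  |a| = 212.49 m/s².

212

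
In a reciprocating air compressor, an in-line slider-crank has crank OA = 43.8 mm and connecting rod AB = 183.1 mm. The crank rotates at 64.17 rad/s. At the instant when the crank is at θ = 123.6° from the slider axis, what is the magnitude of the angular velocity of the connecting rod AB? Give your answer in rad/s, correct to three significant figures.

8.67

ω = 64.17 rad/s
The rod makes angle φ with the slider axis where L sinφ = r sinθ; differentiating, L cosφ·φ̇ = r ω cosθ.
L cosφ = √(L² − r² sin²θ) = 0.17943 m.
|ω_rod| = r ω |cosθ| / √(L² − r² sin²θ) = 0.0438·64.17·0.55339/0.17943 = 8.6686 rad/s.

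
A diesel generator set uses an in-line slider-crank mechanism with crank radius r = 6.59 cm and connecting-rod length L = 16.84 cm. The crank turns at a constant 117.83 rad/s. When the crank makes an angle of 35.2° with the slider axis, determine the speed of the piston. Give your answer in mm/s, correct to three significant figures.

ω = 117.8 rad/s
For an in-line slider-crank, x = r cosθ + √(L² − r² sin²θ), so v = −rω sinθ·[1 + r cosθ/√(L² − r² sin²θ)].
With r = 0.0659 m, L = 0.1684 m, θ = 35.2°: √(L² − r² sin²θ) = 0.16406 m.
v = −0.0659·117.8·0.57643·[1 + 0.0659·0.81714/0.16406] = -5.9452 m/s.
|v| = 5.9452 m/s = 5945.2 mm/s.

5950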